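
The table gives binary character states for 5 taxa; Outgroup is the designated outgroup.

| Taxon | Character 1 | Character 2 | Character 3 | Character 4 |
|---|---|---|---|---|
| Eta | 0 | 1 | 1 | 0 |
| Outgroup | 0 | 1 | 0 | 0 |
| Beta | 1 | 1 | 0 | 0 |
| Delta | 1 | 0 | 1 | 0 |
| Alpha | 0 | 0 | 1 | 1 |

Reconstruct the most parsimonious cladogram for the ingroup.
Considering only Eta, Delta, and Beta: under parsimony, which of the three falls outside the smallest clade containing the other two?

Character polarity is set by the outgroup: the derived state is whichever differs from the outgroup's state, so for Character 2 the derived state is '0', and for the remaining characters it is '1'.
Character 1 (state '1') occurs in Beta and Delta but conflicts with the nesting implied by the other characters — most parsimoniously interpreted as homoplasy.
Character 2 (derived state '0') is shared by Alpha and Delta — a synapomorphy uniting that clade.
Character 3: derived state '1' in Alpha, Delta, and Eta only — synapomorphy for {Alpha, Delta, Eta}.
Character 4 (derived state '1') is unique to Alpha (autapomorphy; uninformative for grouping).
Most parsimonious ingroup topology: (Beta,((Delta,Alpha),Eta)).
Eta and Delta share a more recent common ancestor with each other than either does with Beta, so Beta is the least closely related of the three.

Beta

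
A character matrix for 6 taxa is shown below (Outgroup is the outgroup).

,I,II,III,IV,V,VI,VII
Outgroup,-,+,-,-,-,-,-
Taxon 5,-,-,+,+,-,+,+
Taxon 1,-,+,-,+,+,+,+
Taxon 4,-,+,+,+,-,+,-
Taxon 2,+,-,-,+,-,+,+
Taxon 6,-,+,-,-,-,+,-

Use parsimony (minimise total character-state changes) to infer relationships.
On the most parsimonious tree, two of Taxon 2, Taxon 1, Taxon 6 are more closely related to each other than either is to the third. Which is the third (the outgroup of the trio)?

Taxon 6

Character polarity is set by the outgroup: the derived state is whichever differs from the outgroup's state, so for II the derived state is '-', and for the remaining characters it is '+'.
I (derived state '+') is unique to Taxon 2 (autapomorphy; uninformative for grouping).
II (derived state '-') is shared by Taxon 2 and Taxon 5 — a synapomorphy uniting that clade.
III groups Taxon 4 and Taxon 5, which is incompatible with the clades supported by the remaining characters; treating it as convergent (homoplasy) costs fewer steps than any alternative tree.
IV (derived state '+') is shared by Taxon 1, Taxon 2, Taxon 4, and Taxon 5 — a synapomorphy uniting that clade.
V: derived state '+' in Taxon 1 only — an autapomorphy, so it tells us nothing about relationships among taxa.
All ingroup taxa share the derived state '+' for VI; it defines the ingroup but does not resolve relationships within it.
VII (derived state '+') is shared by Taxon 1, Taxon 2, and Taxon 5 — a synapomorphy uniting that clade.
Most parsimonious ingroup topology: ((((Taxon 5,Taxon 2),Taxon 1),Taxon 4),Taxon 6).
Taxon 2 and Taxon 1 share a more recent common ancestor with each other than either does with Taxon 6, so Taxon 6 is the least closely related of the three.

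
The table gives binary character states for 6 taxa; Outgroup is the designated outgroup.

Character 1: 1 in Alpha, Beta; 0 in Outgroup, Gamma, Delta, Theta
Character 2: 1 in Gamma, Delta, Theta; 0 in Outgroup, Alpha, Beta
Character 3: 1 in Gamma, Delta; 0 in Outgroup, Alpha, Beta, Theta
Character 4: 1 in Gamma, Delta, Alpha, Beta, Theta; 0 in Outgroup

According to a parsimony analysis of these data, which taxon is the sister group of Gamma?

The outgroup has state '0' for every character, so '1' is the derived state throughout.
Character 1 (derived state '1') is shared by Alpha and Beta — a synapomorphy uniting that clade.
Only Delta, Gamma, and Theta show the derived state '1' for Character 2, supporting them as a clade.
Only Delta and Gamma show the derived state '1' for Character 3, supporting them as a clade.
Character 4 (derived state '1') is shared by all ingroup taxa — unites the whole ingroup.
Most parsimonious ingroup topology: (((Gamma,Delta),Theta),(Alpha,Beta)).
Gamma and Delta form a cherry on this tree, so they are sister taxa.

Delta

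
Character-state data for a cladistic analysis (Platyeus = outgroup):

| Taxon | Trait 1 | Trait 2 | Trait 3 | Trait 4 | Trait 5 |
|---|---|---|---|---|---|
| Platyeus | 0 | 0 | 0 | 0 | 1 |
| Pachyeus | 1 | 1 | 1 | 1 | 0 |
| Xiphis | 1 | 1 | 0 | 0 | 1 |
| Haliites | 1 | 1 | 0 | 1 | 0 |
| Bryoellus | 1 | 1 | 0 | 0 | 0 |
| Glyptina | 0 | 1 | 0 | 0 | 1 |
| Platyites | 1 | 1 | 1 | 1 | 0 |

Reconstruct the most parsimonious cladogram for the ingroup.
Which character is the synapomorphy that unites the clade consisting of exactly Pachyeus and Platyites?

Trait 3

Character polarity is set by the outgroup: the derived state is whichever differs from the outgroup's state, so for Trait 5 the derived state is '0', and for the remaining characters it is '1'.
Trait 1: derived state '1' in Bryoellus, Haliites, Pachyeus, Platyites, and Xiphis only — synapomorphy for {Bryoellus, Haliites, Pachyeus, Platyites, Xiphis}.
Trait 2 (derived state '1') is shared by all ingroup taxa — unites the whole ingroup.
Trait 3: derived state '1' in Pachyeus and Platyites only — synapomorphy for {Pachyeus, Platyites}.
Only Haliites, Pachyeus, and Platyites show the derived state '1' for Trait 4, supporting them as a clade.
Trait 5 (derived state '0') is shared by Bryoellus, Haliites, Pachyeus, and Platyites — a synapomorphy uniting that clade.
Most parsimonious ingroup topology: (((((Pachyeus,Platyites),Haliites),Bryoellus),Xiphis),Glyptina).
The clade {Pachyeus, Platyites} is supported by Trait 3: its derived state '1' occurs in exactly those taxa and in no other taxon (including the outgroup).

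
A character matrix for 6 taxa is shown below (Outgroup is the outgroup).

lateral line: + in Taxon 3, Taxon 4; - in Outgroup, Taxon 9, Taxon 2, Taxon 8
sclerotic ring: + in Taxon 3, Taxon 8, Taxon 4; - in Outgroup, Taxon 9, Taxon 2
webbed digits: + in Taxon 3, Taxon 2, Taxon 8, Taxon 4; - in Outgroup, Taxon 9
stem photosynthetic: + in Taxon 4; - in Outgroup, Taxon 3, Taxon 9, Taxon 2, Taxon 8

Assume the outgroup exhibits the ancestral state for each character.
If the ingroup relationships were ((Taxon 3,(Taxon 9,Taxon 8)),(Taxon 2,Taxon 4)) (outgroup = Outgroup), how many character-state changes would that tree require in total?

Map each character onto ((Taxon 3,(Taxon 9,Taxon 8)),(Taxon 2,Taxon 4)) (rooted by Outgroup) and count the minimum state changes it requires (Fitch parsimony):
lateral line: 2; sclerotic ring: 3; webbed digits: 2; stem photosynthetic: 1.
Total tree length = 8.

8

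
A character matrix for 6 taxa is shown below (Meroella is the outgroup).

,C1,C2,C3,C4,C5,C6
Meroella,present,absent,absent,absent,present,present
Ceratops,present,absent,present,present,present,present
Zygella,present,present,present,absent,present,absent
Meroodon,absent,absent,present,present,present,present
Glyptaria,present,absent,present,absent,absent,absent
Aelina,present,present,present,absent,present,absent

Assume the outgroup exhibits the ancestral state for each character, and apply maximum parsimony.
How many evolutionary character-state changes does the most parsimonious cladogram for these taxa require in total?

6

Character polarity is set by the outgroup: the derived state is whichever differs from the outgroup's state, so for C1, C5, C6 the derived state is 'absent', and for the remaining characters it is 'present'.
C1: derived state 'absent' in Meroodon only — an autapomorphy, so it tells us nothing about relationships among taxa.
C2 (derived state 'present') is shared by Aelina and Zygella — a synapomorphy uniting that clade.
C3 (derived state 'present') is shared by all ingroup taxa — unites the whole ingroup.
Only Ceratops and Meroodon show the derived state 'present' for C4, supporting them as a clade.
C5: derived state 'absent' in Glyptaria only — an autapomorphy, so it tells us nothing about relationships among taxa.
Only Aelina, Glyptaria, and Zygella show the derived state 'absent' for C6, supporting them as a clade.
Most parsimonious ingroup topology: ((Ceratops,Meroodon),((Zygella,Aelina),Glyptaria)).
Changes per character on this tree: C1: 1; C2: 1; C3: 1; C4: 1; C5: 1; C6: 1.
Total = 6.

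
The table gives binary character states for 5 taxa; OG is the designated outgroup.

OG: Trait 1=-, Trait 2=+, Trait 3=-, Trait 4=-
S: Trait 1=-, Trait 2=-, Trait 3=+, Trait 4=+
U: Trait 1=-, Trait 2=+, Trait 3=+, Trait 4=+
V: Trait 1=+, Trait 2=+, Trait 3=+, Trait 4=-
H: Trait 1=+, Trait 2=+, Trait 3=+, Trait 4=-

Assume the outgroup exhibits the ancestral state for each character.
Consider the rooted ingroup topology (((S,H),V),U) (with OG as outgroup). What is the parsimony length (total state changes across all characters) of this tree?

6

Map each character onto (((S,H),V),U) (rooted by OG) and count the minimum state changes it requires (Fitch parsimony):
Trait 1: 2; Trait 2: 1; Trait 3: 1; Trait 4: 2.
Total tree length = 6.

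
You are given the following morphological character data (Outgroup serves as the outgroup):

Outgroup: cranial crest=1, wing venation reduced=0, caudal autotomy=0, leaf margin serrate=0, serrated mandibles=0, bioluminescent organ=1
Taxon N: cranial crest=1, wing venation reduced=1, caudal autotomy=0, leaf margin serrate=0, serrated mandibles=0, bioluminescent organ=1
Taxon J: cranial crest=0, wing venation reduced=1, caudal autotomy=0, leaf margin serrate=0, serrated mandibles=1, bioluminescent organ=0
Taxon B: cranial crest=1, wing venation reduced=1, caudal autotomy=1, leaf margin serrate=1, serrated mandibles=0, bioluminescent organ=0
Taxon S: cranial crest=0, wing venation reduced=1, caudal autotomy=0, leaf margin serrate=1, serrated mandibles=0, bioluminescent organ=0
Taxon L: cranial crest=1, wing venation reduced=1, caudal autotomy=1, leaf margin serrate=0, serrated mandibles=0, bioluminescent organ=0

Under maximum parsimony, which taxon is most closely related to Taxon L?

Character polarity is set by the outgroup: the derived state is whichever differs from the outgroup's state, so for cranial crest, bioluminescent organ the derived state is '0', and for the remaining characters it is '1'.
Only Taxon J and Taxon S show the derived state '0' for cranial crest, supporting them as a clade.
wing venation reduced (derived state '1') is shared by all ingroup taxa — unites the whole ingroup.
caudal autotomy: derived state '1' in Taxon B and Taxon L only — synapomorphy for {Taxon B, Taxon L}.
leaf margin serrate (state '1') occurs in Taxon B and Taxon S but conflicts with the nesting implied by the other characters — most parsimoniously interpreted as homoplasy.
serrated mandibles: derived state '1' in Taxon J only — an autapomorphy, so it tells us nothing about relationships among taxa.
bioluminescent organ: derived state '0' in Taxon B, Taxon J, Taxon L, and Taxon S only — synapomorphy for {Taxon B, Taxon J, Taxon L, Taxon S}.
Most parsimonious ingroup topology: (Taxon N,((Taxon J,Taxon S),(Taxon B,Taxon L))).
Taxon L and Taxon B form a cherry on this tree, so they are sister taxa.

Taxon B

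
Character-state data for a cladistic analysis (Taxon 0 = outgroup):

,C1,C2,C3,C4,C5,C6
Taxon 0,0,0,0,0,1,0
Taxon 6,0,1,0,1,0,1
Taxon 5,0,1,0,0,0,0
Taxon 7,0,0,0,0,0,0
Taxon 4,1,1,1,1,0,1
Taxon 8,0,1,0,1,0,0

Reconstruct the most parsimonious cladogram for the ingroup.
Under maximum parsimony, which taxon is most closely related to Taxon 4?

Taxon 6

Character polarity is set by the outgroup: the derived state is whichever differs from the outgroup's state, so for C5 the derived state is '0', and for the remaining characters it is '1'.
C1: derived state '1' in Taxon 4 only — an autapomorphy, so it tells us nothing about relationships among taxa.
Only Taxon 4, Taxon 5, Taxon 6, and Taxon 8 show the derived state '1' for C2, supporting them as a clade.
C3: derived state '1' in Taxon 4 only — an autapomorphy, so it tells us nothing about relationships among taxa.
C4 (derived state '1') is shared by Taxon 4, Taxon 6, and Taxon 8 — a synapomorphy uniting that clade.
C5 (derived state '0') is shared by all ingroup taxa — unites the whole ingroup.
C6 (derived state '1') is shared by Taxon 4 and Taxon 6 — a synapomorphy uniting that clade.
Most parsimonious ingroup topology: ((((Taxon 6,Taxon 4),Taxon 8),Taxon 5),Taxon 7).
Taxon 4 and Taxon 6 form a cherry on this tree, so they are sister taxa.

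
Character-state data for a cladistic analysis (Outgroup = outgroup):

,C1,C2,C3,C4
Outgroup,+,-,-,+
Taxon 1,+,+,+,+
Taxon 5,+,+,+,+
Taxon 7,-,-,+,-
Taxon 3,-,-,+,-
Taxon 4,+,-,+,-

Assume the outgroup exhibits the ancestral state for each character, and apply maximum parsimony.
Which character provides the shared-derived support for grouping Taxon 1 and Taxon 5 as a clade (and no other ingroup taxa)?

Character polarity is set by the outgroup: the derived state is whichever differs from the outgroup's state, so for C1, C4 the derived state is '-', and for the remaining characters it is '+'.
C1 (derived state '-') is shared by Taxon 3 and Taxon 7 — a synapomorphy uniting that clade.
Only Taxon 1 and Taxon 5 show the derived state '+' for C2, supporting them as a clade.
C3 (derived state '+') is shared by all ingroup taxa — unites the whole ingroup.
Only Taxon 3, Taxon 4, and Taxon 7 show the derived state '-' for C4, supporting them as a clade.
Most parsimonious ingroup topology: ((Taxon 1,Taxon 5),((Taxon 7,Taxon 3),Taxon 4)).
The clade {Taxon 1, Taxon 5} is supported by C2: its derived state '+' occurs in exactly those taxa and in no other taxon (including the outgroup).

C2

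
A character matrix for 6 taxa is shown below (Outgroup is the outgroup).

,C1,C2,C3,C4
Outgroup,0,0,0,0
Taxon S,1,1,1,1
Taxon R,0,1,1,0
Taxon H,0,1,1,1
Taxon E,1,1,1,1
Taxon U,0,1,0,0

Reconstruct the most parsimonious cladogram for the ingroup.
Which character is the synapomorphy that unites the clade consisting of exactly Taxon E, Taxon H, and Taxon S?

The outgroup has state '0' for every character, so '1' is the derived state throughout.
Only Taxon E and Taxon S show the derived state '1' for C1, supporting them as a clade.
C2 (derived state '1') is shared by all ingroup taxa — unites the whole ingroup.
Only Taxon E, Taxon H, Taxon R, and Taxon S show the derived state '1' for C3, supporting them as a clade.
C4 (derived state '1') is shared by Taxon E, Taxon H, and Taxon S — a synapomorphy uniting that clade.
Most parsimonious ingroup topology: ((((Taxon S,Taxon E),Taxon H),Taxon R),Taxon U).
The clade {Taxon E, Taxon H, Taxon S} is supported by C4: its derived state '1' occurs in exactly those taxa and in no other taxon (including the outgroup).

C4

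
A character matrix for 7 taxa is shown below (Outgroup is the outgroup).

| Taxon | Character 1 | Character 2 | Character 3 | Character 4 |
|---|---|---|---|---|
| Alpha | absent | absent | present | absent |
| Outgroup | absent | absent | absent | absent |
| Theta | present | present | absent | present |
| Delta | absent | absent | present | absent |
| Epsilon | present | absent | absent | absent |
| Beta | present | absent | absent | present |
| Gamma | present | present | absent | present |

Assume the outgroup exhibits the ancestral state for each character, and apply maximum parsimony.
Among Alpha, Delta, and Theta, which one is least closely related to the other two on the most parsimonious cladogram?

Theta

The outgroup has state 'absent' for every character, so 'present' is the derived state throughout.
Only Beta, Epsilon, Gamma, and Theta show the derived state 'present' for Character 1, supporting them as a clade.
Only Gamma and Theta show the derived state 'present' for Character 2, supporting them as a clade.
Character 3: derived state 'present' in Alpha and Delta only — synapomorphy for {Alpha, Delta}.
Character 4 (derived state 'present') is shared by Beta, Gamma, and Theta — a synapomorphy uniting that clade.
Most parsimonious ingroup topology: (((Beta,(Gamma,Theta)),Epsilon),(Alpha,Delta)).
Delta and Alpha share a more recent common ancestor with each other than either does with Theta, so Theta is the least closely related of the three.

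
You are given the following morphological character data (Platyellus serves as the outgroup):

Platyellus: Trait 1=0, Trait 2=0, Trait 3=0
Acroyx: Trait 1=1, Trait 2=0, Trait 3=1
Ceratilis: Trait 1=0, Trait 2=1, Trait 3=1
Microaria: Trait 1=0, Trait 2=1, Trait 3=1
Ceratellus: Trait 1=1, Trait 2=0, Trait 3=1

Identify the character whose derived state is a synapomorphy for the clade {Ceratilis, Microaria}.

The outgroup has state '0' for every character, so '1' is the derived state throughout.
Only Acroyx and Ceratellus show the derived state '1' for Trait 1, supporting them as a clade.
Trait 2 (derived state '1') is shared by Ceratilis and Microaria — a synapomorphy uniting that clade.
Trait 3 (derived state '1') is shared by all ingroup taxa — unites the whole ingroup.
Most parsimonious ingroup topology: ((Acroyx,Ceratellus),(Ceratilis,Microaria)).
The clade {Ceratilis, Microaria} is supported by Trait 2: its derived state '1' occurs in exactly those taxa and in no other taxon (including the outgroup).

Trait 2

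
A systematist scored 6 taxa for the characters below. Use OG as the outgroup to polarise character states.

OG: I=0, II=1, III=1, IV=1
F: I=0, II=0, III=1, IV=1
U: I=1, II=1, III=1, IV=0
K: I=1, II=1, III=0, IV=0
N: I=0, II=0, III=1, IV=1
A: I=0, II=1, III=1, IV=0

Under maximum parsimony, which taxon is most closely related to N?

Character polarity is set by the outgroup: the derived state is whichever differs from the outgroup's state, so for II, III, IV the derived state is '0', and for the remaining characters it is '1'.
I: derived state '1' in K and U only — synapomorphy for {K, U}.
Only F and N show the derived state '0' for II, supporting them as a clade.
III (derived state '0') is unique to K (autapomorphy; uninformative for grouping).
IV: derived state '0' in A, K, and U only — synapomorphy for {A, K, U}.
Most parsimonious ingroup topology: ((F,N),((U,K),A)).
N and F form a cherry on this tree, so they are sister taxa.

F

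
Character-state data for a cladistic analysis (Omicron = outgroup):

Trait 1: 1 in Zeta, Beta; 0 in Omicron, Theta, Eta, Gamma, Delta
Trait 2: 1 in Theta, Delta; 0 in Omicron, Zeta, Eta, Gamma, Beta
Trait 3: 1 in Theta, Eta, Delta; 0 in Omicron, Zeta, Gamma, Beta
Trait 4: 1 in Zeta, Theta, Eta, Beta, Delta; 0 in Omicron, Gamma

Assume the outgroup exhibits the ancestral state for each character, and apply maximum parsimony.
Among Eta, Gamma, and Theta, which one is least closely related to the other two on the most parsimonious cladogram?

The outgroup has state '0' for every character, so '1' is the derived state throughout.
Trait 1 (derived state '1') is shared by Beta and Zeta — a synapomorphy uniting that clade.
Trait 2 (derived state '1') is shared by Delta and Theta — a synapomorphy uniting that clade.
Only Delta, Eta, and Theta show the derived state '1' for Trait 3, supporting them as a clade.
Trait 4 (derived state '1') is shared by Beta, Delta, Eta, Theta, and Zeta — a synapomorphy uniting that clade.
Most parsimonious ingroup topology: (((Zeta,Beta),((Theta,Delta),Eta)),Gamma).
Eta and Theta share a more recent common ancestor with each other than either does with Gamma, so Gamma is the least closely related of the three.

Gamma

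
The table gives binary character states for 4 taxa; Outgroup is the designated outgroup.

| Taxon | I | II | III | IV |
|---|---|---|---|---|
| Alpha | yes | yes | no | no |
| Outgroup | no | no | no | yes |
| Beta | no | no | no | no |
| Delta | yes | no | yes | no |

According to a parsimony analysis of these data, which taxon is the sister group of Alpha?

Delta

Character polarity is set by the outgroup: the derived state is whichever differs from the outgroup's state, so for IV the derived state is 'no', and for the remaining characters it is 'yes'.
Only Alpha and Delta show the derived state 'yes' for I, supporting them as a clade.
II: derived state 'yes' in Alpha only — an autapomorphy, so it tells us nothing about relationships among taxa.
III: derived state 'yes' in Delta only — an autapomorphy, so it tells us nothing about relationships among taxa.
All ingroup taxa share the derived state 'no' for IV; it defines the ingroup but does not resolve relationships within it.
Most parsimonious ingroup topology: (Beta,(Alpha,Delta)).
Alpha and Delta form a cherry on this tree, so they are sister taxa.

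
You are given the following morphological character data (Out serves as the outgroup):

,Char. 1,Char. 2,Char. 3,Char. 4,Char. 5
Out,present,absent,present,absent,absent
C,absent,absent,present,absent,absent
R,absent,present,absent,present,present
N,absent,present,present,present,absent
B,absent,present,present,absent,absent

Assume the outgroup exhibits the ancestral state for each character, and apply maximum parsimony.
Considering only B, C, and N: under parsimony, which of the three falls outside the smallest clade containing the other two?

Character polarity is set by the outgroup: the derived state is whichever differs from the outgroup's state, so for Char. 1, Char. 3 the derived state is 'absent', and for the remaining characters it is 'present'.
All ingroup taxa share the derived state 'absent' for Char. 1; it defines the ingroup but does not resolve relationships within it.
Char. 2 (derived state 'present') is shared by B, N, and R — a synapomorphy uniting that clade.
Char. 3: derived state 'absent' in R only — an autapomorphy, so it tells us nothing about relationships among taxa.
Char. 4 (derived state 'present') is shared by N and R — a synapomorphy uniting that clade.
Char. 5: derived state 'present' in R only — an autapomorphy, so it tells us nothing about relationships among taxa.
Most parsimonious ingroup topology: (C,((R,N),B)).
N and B share a more recent common ancestor with each other than either does with C, so C is the least closely related of the three.

C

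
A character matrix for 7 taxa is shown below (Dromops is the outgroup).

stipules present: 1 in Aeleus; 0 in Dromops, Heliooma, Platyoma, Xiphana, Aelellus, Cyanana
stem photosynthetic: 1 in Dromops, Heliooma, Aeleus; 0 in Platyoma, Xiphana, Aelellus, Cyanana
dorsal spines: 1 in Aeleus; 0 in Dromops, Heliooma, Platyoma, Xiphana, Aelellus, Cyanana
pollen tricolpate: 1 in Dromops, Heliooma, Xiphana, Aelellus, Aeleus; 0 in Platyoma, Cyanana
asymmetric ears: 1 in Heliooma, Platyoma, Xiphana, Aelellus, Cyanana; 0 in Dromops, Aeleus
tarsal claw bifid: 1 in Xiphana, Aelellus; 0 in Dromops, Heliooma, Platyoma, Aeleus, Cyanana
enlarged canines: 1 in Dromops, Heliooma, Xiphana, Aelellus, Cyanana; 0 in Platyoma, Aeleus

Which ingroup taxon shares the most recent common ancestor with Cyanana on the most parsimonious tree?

Platyoma

Character polarity is set by the outgroup: the derived state is whichever differs from the outgroup's state, so for stem photosynthetic, pollen tricolpate, enlarged canines the derived state is '0', and for the remaining characters it is '1'.
stipules present: derived state '1' in Aeleus only — an autapomorphy, so it tells us nothing about relationships among taxa.
Only Aelellus, Cyanana, Platyoma, and Xiphana show the derived state '0' for stem photosynthetic, supporting them as a clade.
dorsal spines: derived state '1' in Aeleus only — an autapomorphy, so it tells us nothing about relationships among taxa.
pollen tricolpate (derived state '0') is shared by Cyanana and Platyoma — a synapomorphy uniting that clade.
Only Aelellus, Cyanana, Heliooma, Platyoma, and Xiphana show the derived state '1' for asymmetric ears, supporting them as a clade.
tarsal claw bifid: derived state '1' in Aelellus and Xiphana only — synapomorphy for {Aelellus, Xiphana}.
enlarged canines groups Aeleus and Platyoma, which is incompatible with the clades supported by the remaining characters; treating it as convergent (homoplasy) costs fewer steps than any alternative tree.
Most parsimonious ingroup topology: ((Heliooma,((Platyoma,Cyanana),(Xiphana,Aelellus))),Aeleus).
Cyanana and Platyoma form a cherry on this tree, so they are sister taxa.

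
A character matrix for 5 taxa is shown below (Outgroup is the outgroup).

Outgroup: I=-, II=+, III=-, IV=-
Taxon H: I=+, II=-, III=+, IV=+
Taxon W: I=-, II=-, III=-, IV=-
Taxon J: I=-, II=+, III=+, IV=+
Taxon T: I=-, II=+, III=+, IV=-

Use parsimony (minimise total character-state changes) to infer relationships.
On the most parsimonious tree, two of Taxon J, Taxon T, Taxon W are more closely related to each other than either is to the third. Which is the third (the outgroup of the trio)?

Character polarity is set by the outgroup: the derived state is whichever differs from the outgroup's state, so for II the derived state is '-', and for the remaining characters it is '+'.
I (derived state '+') is unique to Taxon H (autapomorphy; uninformative for grouping).
II (state '-') occurs in Taxon H and Taxon W but conflicts with the nesting implied by the other characters — most parsimoniously interpreted as homoplasy.
Only Taxon H, Taxon J, and Taxon T show the derived state '+' for III, supporting them as a clade.
IV (derived state '+') is shared by Taxon H and Taxon J — a synapomorphy uniting that clade.
Most parsimonious ingroup topology: (((Taxon H,Taxon J),Taxon T),Taxon W).
Taxon J and Taxon T share a more recent common ancestor with each other than either does with Taxon W, so Taxon W is the least closely related of the three.

Taxon W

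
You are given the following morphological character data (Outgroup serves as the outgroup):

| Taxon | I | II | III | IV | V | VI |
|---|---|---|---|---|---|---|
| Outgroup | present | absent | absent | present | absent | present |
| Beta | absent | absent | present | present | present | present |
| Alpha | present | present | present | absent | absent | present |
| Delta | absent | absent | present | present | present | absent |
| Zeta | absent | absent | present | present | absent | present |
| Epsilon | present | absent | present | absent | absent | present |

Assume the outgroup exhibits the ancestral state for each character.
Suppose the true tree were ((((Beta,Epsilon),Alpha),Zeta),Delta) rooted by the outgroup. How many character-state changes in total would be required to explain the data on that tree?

10

Map each character onto ((((Beta,Epsilon),Alpha),Zeta),Delta) (rooted by Outgroup) and count the minimum state changes it requires (Fitch parsimony):
I: 3; II: 1; III: 1; IV: 2; V: 2; VI: 1.
Total tree length = 10.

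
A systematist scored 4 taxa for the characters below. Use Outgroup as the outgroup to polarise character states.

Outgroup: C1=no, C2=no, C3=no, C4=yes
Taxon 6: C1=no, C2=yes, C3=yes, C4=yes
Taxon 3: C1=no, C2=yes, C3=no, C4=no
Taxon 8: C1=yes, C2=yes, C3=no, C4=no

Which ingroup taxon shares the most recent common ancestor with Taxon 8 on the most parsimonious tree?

Taxon 3

Character polarity is set by the outgroup: the derived state is whichever differs from the outgroup's state, so for C4 the derived state is 'no', and for the remaining characters it is 'yes'.
C1 (derived state 'yes') is unique to Taxon 8 (autapomorphy; uninformative for grouping).
C2 (derived state 'yes') is shared by all ingroup taxa — unites the whole ingroup.
C3: derived state 'yes' in Taxon 6 only — an autapomorphy, so it tells us nothing about relationships among taxa.
Only Taxon 3 and Taxon 8 show the derived state 'no' for C4, supporting them as a clade.
Most parsimonious ingroup topology: (Taxon 6,(Taxon 3,Taxon 8)).
Taxon 8 and Taxon 3 form a cherry on this tree, so they are sister taxa.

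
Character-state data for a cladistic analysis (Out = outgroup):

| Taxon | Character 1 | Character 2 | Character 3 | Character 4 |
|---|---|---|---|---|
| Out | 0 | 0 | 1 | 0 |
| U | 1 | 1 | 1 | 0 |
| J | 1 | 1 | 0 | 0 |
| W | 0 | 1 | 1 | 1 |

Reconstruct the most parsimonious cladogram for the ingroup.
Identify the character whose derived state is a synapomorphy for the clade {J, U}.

Character 1

Character polarity is set by the outgroup: the derived state is whichever differs from the outgroup's state, so for Character 3 the derived state is '0', and for the remaining characters it is '1'.
Character 1 (derived state '1') is shared by J and U — a synapomorphy uniting that clade.
All ingroup taxa share the derived state '1' for Character 2; it defines the ingroup but does not resolve relationships within it.
Character 3: derived state '0' in J only — an autapomorphy, so it tells us nothing about relationships among taxa.
Character 4 (derived state '1') is unique to W (autapomorphy; uninformative for grouping).
Most parsimonious ingroup topology: ((U,J),W).
The clade {J, U} is supported by Character 1: its derived state '1' occurs in exactly those taxa and in no other taxon (including the outgroup).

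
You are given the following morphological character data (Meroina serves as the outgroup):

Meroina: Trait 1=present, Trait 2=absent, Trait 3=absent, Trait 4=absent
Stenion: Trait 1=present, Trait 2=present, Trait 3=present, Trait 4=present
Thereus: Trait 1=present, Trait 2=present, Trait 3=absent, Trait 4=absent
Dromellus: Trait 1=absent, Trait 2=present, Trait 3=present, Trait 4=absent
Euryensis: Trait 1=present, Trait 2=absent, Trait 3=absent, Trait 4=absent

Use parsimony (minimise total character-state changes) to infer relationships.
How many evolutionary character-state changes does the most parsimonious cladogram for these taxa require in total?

4

Character polarity is set by the outgroup: the derived state is whichever differs from the outgroup's state, so for Trait 1 the derived state is 'absent', and for the remaining characters it is 'present'.
Trait 1 (derived state 'absent') is unique to Dromellus (autapomorphy; uninformative for grouping).
Trait 2 (derived state 'present') is shared by Dromellus, Stenion, and Thereus — a synapomorphy uniting that clade.
Trait 3 (derived state 'present') is shared by Dromellus and Stenion — a synapomorphy uniting that clade.
Trait 4: derived state 'present' in Stenion only — an autapomorphy, so it tells us nothing about relationships among taxa.
Most parsimonious ingroup topology: (((Stenion,Dromellus),Thereus),Euryensis).
Changes per character on this tree: Trait 1: 1; Trait 2: 1; Trait 3: 1; Trait 4: 1.
Total = 4.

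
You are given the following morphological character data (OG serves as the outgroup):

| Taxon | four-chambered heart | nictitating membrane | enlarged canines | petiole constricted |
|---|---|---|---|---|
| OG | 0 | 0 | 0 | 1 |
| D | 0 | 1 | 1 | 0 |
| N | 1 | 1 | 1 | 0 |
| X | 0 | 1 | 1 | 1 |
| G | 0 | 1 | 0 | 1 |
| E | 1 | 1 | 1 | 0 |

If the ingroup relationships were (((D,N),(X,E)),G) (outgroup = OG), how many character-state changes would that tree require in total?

Map each character onto (((D,N),(X,E)),G) (rooted by OG) and count the minimum state changes it requires (Fitch parsimony):
four-chambered heart: 2; nictitating membrane: 1; enlarged canines: 1; petiole constricted: 2.
Total tree length = 6.

6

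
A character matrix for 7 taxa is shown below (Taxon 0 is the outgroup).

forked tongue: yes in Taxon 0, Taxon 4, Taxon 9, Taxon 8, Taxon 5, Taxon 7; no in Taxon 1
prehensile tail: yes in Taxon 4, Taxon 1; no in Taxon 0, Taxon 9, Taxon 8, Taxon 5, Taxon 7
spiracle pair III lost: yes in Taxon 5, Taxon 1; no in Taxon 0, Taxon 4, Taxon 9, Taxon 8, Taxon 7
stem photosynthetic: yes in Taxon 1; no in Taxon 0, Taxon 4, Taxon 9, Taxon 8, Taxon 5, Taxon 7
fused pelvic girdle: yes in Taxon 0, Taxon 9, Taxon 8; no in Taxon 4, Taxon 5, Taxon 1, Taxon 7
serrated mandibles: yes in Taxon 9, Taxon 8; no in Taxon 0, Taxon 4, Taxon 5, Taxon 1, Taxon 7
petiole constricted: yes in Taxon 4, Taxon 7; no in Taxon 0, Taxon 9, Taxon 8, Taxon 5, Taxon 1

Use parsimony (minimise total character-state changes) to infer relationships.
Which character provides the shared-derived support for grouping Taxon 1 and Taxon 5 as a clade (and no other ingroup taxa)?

Character polarity is set by the outgroup: the derived state is whichever differs from the outgroup's state, so for forked tongue, fused pelvic girdle the derived state is 'no', and for the remaining characters it is 'yes'.
forked tongue (derived state 'no') is unique to Taxon 1 (autapomorphy; uninformative for grouping).
prehensile tail (state 'yes') occurs in Taxon 1 and Taxon 4 but conflicts with the nesting implied by the other characters — most parsimoniously interpreted as homoplasy.
spiracle pair III lost: derived state 'yes' in Taxon 1 and Taxon 5 only — synapomorphy for {Taxon 1, Taxon 5}.
stem photosynthetic: derived state 'yes' in Taxon 1 only — an autapomorphy, so it tells us nothing about relationships among taxa.
fused pelvic girdle (derived state 'no') is shared by Taxon 1, Taxon 4, Taxon 5, and Taxon 7 — a synapomorphy uniting that clade.
serrated mandibles (derived state 'yes') is shared by Taxon 8 and Taxon 9 — a synapomorphy uniting that clade.
Only Taxon 4 and Taxon 7 show the derived state 'yes' for petiole constricted, supporting them as a clade.
Most parsimonious ingroup topology: (((Taxon 4,Taxon 7),(Taxon 5,Taxon 1)),(Taxon 9,Taxon 8)).
The clade {Taxon 1, Taxon 5} is supported by spiracle pair III lost: its derived state 'yes' occurs in exactly those taxa and in no other taxon (including the outgroup).

spiracle pair III lost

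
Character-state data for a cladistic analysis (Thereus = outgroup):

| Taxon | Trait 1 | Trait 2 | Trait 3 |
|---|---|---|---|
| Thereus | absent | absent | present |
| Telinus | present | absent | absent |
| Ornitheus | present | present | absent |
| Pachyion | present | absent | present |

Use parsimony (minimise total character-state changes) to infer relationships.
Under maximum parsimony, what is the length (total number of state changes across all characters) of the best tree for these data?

3

Character polarity is set by the outgroup: the derived state is whichever differs from the outgroup's state, so for Trait 3 the derived state is 'absent', and for the remaining characters it is 'present'.
All ingroup taxa share the derived state 'present' for Trait 1; it defines the ingroup but does not resolve relationships within it.
Trait 2 (derived state 'present') is unique to Ornitheus (autapomorphy; uninformative for grouping).
Trait 3 (derived state 'absent') is shared by Ornitheus and Telinus — a synapomorphy uniting that clade.
Most parsimonious ingroup topology: ((Telinus,Ornitheus),Pachyion).
Changes per character on this tree: Trait 1: 1; Trait 2: 1; Trait 3: 1.
Total = 3.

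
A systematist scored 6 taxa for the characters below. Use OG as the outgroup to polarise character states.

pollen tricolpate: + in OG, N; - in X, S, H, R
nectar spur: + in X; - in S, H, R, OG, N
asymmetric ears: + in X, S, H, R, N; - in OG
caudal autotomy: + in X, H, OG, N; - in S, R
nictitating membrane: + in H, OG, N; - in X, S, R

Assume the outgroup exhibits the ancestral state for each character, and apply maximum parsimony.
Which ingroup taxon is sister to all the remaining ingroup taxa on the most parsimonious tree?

N

Character polarity is set by the outgroup: the derived state is whichever differs from the outgroup's state, so for pollen tricolpate, caudal autotomy, nictitating membrane the derived state is '-', and for the remaining characters it is '+'.
pollen tricolpate (derived state '-') is shared by H, R, S, and X — a synapomorphy uniting that clade.
nectar spur (derived state '+') is unique to X (autapomorphy; uninformative for grouping).
All ingroup taxa share the derived state '+' for asymmetric ears; it defines the ingroup but does not resolve relationships within it.
caudal autotomy (derived state '-') is shared by R and S — a synapomorphy uniting that clade.
Only R, S, and X show the derived state '-' for nictitating membrane, supporting them as a clade.
Most parsimonious ingroup topology: ((((S,R),X),H),N).
N is sister to the clade containing all other ingroup taxa, so it is the earliest-diverging (most basal) ingroup lineage.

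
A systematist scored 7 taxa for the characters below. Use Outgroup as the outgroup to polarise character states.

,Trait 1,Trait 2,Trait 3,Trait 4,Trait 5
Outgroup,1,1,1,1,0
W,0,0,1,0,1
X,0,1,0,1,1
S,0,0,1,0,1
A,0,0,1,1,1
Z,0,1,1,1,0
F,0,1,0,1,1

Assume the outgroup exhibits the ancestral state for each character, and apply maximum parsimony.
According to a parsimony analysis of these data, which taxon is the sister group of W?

Character polarity is set by the outgroup: the derived state is whichever differs from the outgroup's state, so for Trait 1, Trait 2, Trait 3, Trait 4 the derived state is '0', and for the remaining characters it is '1'.
Trait 1 (derived state '0') is shared by all ingroup taxa — unites the whole ingroup.
Only A, S, and W show the derived state '0' for Trait 2, supporting them as a clade.
Trait 3 (derived state '0') is shared by F and X — a synapomorphy uniting that clade.
Only S and W show the derived state '0' for Trait 4, supporting them as a clade.
Only A, F, S, W, and X show the derived state '1' for Trait 5, supporting them as a clade.
Most parsimonious ingroup topology: ((((W,S),A),(X,F)),Z).
W and S form a cherry on this tree, so they are sister taxa.

S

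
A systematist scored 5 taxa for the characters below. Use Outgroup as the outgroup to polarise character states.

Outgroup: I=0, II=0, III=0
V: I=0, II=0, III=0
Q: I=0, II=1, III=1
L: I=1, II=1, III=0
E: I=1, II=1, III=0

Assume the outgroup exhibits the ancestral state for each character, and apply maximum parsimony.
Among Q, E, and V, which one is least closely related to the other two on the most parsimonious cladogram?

The outgroup has state '0' for every character, so '1' is the derived state throughout.
I (derived state '1') is shared by E and L — a synapomorphy uniting that clade.
Only E, L, and Q show the derived state '1' for II, supporting them as a clade.
III: derived state '1' in Q only — an autapomorphy, so it tells us nothing about relationships among taxa.
Most parsimonious ingroup topology: (V,(Q,(L,E))).
Q and E share a more recent common ancestor with each other than either does with V, so V is the least closely related of the three.

V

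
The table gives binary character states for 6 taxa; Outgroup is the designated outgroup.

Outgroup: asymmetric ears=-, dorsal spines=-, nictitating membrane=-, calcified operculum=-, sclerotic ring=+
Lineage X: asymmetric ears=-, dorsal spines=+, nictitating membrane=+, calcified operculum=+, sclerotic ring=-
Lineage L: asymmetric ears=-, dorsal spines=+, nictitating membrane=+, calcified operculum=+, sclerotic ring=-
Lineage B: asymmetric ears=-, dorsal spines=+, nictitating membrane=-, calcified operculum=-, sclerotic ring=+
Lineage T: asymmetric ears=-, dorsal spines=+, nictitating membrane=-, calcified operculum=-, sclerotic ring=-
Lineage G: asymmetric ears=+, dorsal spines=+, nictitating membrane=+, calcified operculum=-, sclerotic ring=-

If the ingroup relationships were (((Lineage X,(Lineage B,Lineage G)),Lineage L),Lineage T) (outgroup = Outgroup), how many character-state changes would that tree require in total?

8

Map each character onto (((Lineage X,(Lineage B,Lineage G)),Lineage L),Lineage T) (rooted by Outgroup) and count the minimum state changes it requires (Fitch parsimony):
asymmetric ears: 1; dorsal spines: 1; nictitating membrane: 2; calcified operculum: 2; sclerotic ring: 2.
Total tree length = 8.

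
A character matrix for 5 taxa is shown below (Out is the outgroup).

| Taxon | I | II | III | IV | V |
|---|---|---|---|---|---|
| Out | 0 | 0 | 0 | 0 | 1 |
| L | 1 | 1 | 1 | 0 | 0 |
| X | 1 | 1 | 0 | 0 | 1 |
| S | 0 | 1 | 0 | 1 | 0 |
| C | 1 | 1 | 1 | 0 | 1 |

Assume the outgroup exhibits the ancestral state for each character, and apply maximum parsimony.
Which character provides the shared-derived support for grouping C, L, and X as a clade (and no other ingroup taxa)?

I

Character polarity is set by the outgroup: the derived state is whichever differs from the outgroup's state, so for V the derived state is '0', and for the remaining characters it is '1'.
I (derived state '1') is shared by C, L, and X — a synapomorphy uniting that clade.
II (derived state '1') is shared by all ingroup taxa — unites the whole ingroup.
III: derived state '1' in C and L only — synapomorphy for {C, L}.
IV (derived state '1') is unique to S (autapomorphy; uninformative for grouping).
V (state '0') occurs in L and S but conflicts with the nesting implied by the other characters — most parsimoniously interpreted as homoplasy.
Most parsimonious ingroup topology: (((L,C),X),S).
The clade {C, L, X} is supported by I: its derived state '1' occurs in exactly those taxa and in no other taxon (including the outgroup).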